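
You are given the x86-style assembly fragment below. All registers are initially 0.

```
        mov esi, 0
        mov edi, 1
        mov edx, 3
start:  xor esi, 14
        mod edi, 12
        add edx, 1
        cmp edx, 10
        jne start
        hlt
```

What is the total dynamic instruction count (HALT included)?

after mov esi, 0: esi=0
after mov edi, 1: edi=1
after mov edx, 3: edx=3
after xor esi, 14: esi=0^14=14
after mod edi, 12: edi=1%12=1
after add edx, 1: edx=3+1=4
cmp edx, 10  (cmp 4,10)
jne start: taken
after xor esi, 14: esi=14^14=0
after mod edi, 12: edi=1%12=1
after add edx, 1: edx=4+1=5
cmp edx, 10  (cmp 5,10)
jne start: taken
after xor esi, 14: esi=0^14=14
after mod edi, 12: edi=1%12=1
after add edx, 1: edx=5+1=6
cmp edx, 10  (cmp 6,10)
jne start: taken
after xor esi, 14: esi=14^14=0
after mod edi, 12: edi=1%12=1
after add edx, 1: edx=6+1=7
cmp edx, 10  (cmp 7,10)
jne start: taken
after xor esi, 14: esi=0^14=14
after mod edi, 12: edi=1%12=1
after add edx, 1: edx=7+1=8
cmp edx, 10  (cmp 8,10)
jne start: taken
after xor esi, 14: esi=14^14=0
after mod edi, 12: edi=1%12=1
after add edx, 1: edx=8+1=9
cmp edx, 10  (cmp 9,10)
jne start: taken
after xor esi, 14: esi=0^14=14
after mod edi, 12: edi=1%12=1
after add edx, 1: edx=9+1=10
cmp edx, 10  (cmp 10,10)
jne start: not taken
halt.
Total executed instructions: 39.

39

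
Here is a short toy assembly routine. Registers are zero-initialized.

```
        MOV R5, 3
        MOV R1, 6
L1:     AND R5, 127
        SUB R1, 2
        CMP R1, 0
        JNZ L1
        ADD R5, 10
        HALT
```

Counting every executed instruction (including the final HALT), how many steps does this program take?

MOV R5, 3 → R5=3
MOV R1, 6 → R1=6
AND R5, 127 → R5=3&127=3
SUB R1, 2 → R1=6-2=4
CMP R1, 0  (cmp 4,0)
JNZ L1: taken
AND R5, 127 → R5=3&127=3
SUB R1, 2 → R1=4-2=2
CMP R1, 0  (cmp 2,0)
JNZ L1: taken
AND R5, 127 → R5=3&127=3
SUB R1, 2 → R1=2-2=0
CMP R1, 0  (cmp 0,0)
JNZ L1: not taken
ADD R5, 10 → R5=3+10=13
halt.
Total executed instructions: 16.

16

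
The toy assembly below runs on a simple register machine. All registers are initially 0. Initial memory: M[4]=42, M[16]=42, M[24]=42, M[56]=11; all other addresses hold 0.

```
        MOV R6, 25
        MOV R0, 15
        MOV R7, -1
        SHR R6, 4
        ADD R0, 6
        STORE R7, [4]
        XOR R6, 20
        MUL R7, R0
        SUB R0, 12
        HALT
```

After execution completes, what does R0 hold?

9

MOV R6, 25 → R6=25
MOV R0, 15 → R0=15
MOV R7, -1 → R7=-1
SHR R6, 4 → R6=25>>4=1
ADD R0, 6 → R0=15+6=21
STORE R7, [4] → M[4]=-1
XOR R6, 20 → R6=1^20=21
MUL R7, R0 → R7=(-1)*21=-21
SUB R0, 12 → R0=21-12=9
halt.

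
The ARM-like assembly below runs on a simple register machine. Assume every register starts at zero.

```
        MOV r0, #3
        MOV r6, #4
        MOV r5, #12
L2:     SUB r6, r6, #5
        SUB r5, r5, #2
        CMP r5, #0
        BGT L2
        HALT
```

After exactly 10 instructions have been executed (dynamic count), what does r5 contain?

MOV r0, #3 → r0=3
MOV r6, #4 → r6=4
MOV r5, #12 → r5=12
SUB r6, r6, #5 → r6=4-5=-1
SUB r5, r5, #2 → r5=12-2=10
CMP r5, #0  (cmp 10,0)
BGT L2: taken
SUB r6, r6, #5 → r6=(-1)-5=-6
SUB r5, r5, #2 → r5=10-2=8
CMP r5, #0  (cmp 8,0)
After step 10: r5 = 8.

8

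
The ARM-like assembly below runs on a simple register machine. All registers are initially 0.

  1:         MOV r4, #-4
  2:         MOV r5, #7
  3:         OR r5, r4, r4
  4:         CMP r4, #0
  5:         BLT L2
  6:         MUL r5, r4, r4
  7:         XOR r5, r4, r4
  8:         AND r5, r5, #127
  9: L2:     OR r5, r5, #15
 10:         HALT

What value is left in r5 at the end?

after MOV r4, #-4: r4=-4
after MOV r5, #7: r5=7
after OR r5, r4, r4: r5=(-4)|(-4)=-4
CMP r4, #0  (cmp -4,0)
BLT L2: taken
after OR r5, r5, #15: r5=(-4)|15=-1
halt.

-1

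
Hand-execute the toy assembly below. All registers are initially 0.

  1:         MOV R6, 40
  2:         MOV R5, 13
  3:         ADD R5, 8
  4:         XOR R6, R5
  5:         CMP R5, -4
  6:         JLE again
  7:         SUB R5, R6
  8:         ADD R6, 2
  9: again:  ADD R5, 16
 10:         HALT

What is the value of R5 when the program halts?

-24

R6=40
R5=13
R5=13+8=21
R6=40^21=61
CMP R5, -4  (cmp 21,-4)
JLE again: not taken
R5=21-61=-40
R6=61+2=63
R5=(-40)+16=-24
halt.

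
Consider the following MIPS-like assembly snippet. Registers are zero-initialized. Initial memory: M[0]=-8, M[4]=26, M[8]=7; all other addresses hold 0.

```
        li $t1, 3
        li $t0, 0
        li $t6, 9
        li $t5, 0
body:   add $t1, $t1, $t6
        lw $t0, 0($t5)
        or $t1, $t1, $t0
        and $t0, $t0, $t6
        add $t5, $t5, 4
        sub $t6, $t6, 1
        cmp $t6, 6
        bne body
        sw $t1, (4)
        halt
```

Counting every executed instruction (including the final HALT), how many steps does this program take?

$t1=3
$t0=0
$t6=9
$t5=0
$t1=3+9=12
$t0=M[0]=-8
$t1=12|(-8)=-4
$t0=(-8)&9=8
$t5=0+4=4
$t6=9-1=8
cmp $t6, 6  (cmp 8,6)
bne body: taken
$t1=(-4)+8=4
$t0=M[4]=26
$t1=4|26=30
$t0=26&8=8
$t5=4+4=8
$t6=8-1=7
cmp $t6, 6  (cmp 7,6)
bne body: taken
$t1=30+7=37
$t0=M[8]=7
$t1=37|7=39
$t0=7&7=7
$t5=8+4=12
$t6=7-1=6
cmp $t6, 6  (cmp 6,6)
bne body: not taken
sw $t1, (4) → M[4]=39
halt.
Total executed instructions: 30.

30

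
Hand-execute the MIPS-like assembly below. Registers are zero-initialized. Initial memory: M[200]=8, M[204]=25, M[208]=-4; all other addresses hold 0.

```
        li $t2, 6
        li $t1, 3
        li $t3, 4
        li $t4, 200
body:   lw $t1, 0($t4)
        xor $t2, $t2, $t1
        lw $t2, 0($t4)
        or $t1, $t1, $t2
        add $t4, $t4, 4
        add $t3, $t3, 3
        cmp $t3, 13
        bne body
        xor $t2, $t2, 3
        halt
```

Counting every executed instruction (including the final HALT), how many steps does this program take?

30

after li $t2, 6: $t2=6
after li $t1, 3: $t1=3
after li $t3, 4: $t3=4
after li $t4, 200: $t4=200
after lw $t1, 0($t4): $t1=M[200]=8
after xor $t2, $t2, $t1: $t2=6^8=14
after lw $t2, 0($t4): $t2=M[200]=8
after or $t1, $t1, $t2: $t1=8|8=8
after add $t4, $t4, 4: $t4=200+4=204
after add $t3, $t3, 3: $t3=4+3=7
cmp $t3, 13  (cmp 7,13)
bne body: taken
after lw $t1, 0($t4): $t1=M[204]=25
after xor $t2, $t2, $t1: $t2=8^25=17
after lw $t2, 0($t4): $t2=M[204]=25
after or $t1, $t1, $t2: $t1=25|25=25
after add $t4, $t4, 4: $t4=204+4=208
after add $t3, $t3, 3: $t3=7+3=10
cmp $t3, 13  (cmp 10,13)
bne body: taken
after lw $t1, 0($t4): $t1=M[208]=-4
after xor $t2, $t2, $t1: $t2=25^(-4)=-27
after lw $t2, 0($t4): $t2=M[208]=-4
after or $t1, $t1, $t2: $t1=(-4)|(-4)=-4
after add $t4, $t4, 4: $t4=208+4=212
after add $t3, $t3, 3: $t3=10+3=13
cmp $t3, 13  (cmp 13,13)
bne body: not taken
after xor $t2, $t2, 3: $t2=(-4)^3=-1
halt.
Total executed instructions: 30.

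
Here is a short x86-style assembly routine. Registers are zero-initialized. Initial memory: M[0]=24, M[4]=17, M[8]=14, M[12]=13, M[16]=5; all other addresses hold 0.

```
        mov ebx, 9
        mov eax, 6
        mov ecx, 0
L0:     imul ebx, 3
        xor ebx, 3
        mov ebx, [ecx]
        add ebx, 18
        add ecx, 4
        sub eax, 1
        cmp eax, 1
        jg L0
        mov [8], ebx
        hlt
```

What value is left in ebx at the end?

mov ebx, 9 → ebx=9
mov eax, 6 → eax=6
mov ecx, 0 → ecx=0
imul ebx, 3 → ebx=9*3=27
xor ebx, 3 → ebx=27^3=24
mov ebx, [ecx] → ebx=M[0]=24
add ebx, 18 → ebx=24+18=42
add ecx, 4 → ecx=0+4=4
sub eax, 1 → eax=6-1=5
cmp eax, 1  (cmp 5,1)
jg L0: taken
imul ebx, 3 → ebx=42*3=126
xor ebx, 3 → ebx=126^3=125
mov ebx, [ecx] → ebx=M[4]=17
add ebx, 18 → ebx=17+18=35
add ecx, 4 → ecx=4+4=8
sub eax, 1 → eax=5-1=4
cmp eax, 1  (cmp 4,1)
jg L0: taken
imul ebx, 3 → ebx=35*3=105
xor ebx, 3 → ebx=105^3=106
mov ebx, [ecx] → ebx=M[8]=14
add ebx, 18 → ebx=14+18=32
add ecx, 4 → ecx=8+4=12
sub eax, 1 → eax=4-1=3
cmp eax, 1  (cmp 3,1)
jg L0: taken
imul ebx, 3 → ebx=32*3=96
xor ebx, 3 → ebx=96^3=99
mov ebx, [ecx] → ebx=M[12]=13
add ebx, 18 → ebx=13+18=31
add ecx, 4 → ecx=12+4=16
sub eax, 1 → eax=3-1=2
cmp eax, 1  (cmp 2,1)
jg L0: taken
imul ebx, 3 → ebx=31*3=93
xor ebx, 3 → ebx=93^3=94
mov ebx, [ecx] → ebx=M[16]=5
add ebx, 18 → ebx=5+18=23
add ecx, 4 → ecx=16+4=20
sub eax, 1 → eax=2-1=1
cmp eax, 1  (cmp 1,1)
jg L0: not taken
mov [8], ebx → M[8]=23
halt.

23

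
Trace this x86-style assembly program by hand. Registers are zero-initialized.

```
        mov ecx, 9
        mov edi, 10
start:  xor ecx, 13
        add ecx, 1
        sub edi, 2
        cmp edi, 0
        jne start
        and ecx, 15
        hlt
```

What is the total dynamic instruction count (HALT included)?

29

mov ecx, 9 → ecx=9
mov edi, 10 → edi=10
xor ecx, 13 → ecx=9^13=4
add ecx, 1 → ecx=4+1=5
sub edi, 2 → edi=10-2=8
cmp edi, 0  (cmp 8,0)
jne start: taken
xor ecx, 13 → ecx=5^13=8
add ecx, 1 → ecx=8+1=9
sub edi, 2 → edi=8-2=6
cmp edi, 0  (cmp 6,0)
jne start: taken
xor ecx, 13 → ecx=9^13=4
add ecx, 1 → ecx=4+1=5
sub edi, 2 → edi=6-2=4
cmp edi, 0  (cmp 4,0)
jne start: taken
xor ecx, 13 → ecx=5^13=8
add ecx, 1 → ecx=8+1=9
sub edi, 2 → edi=4-2=2
cmp edi, 0  (cmp 2,0)
jne start: taken
xor ecx, 13 → ecx=9^13=4
add ecx, 1 → ecx=4+1=5
sub edi, 2 → edi=2-2=0
cmp edi, 0  (cmp 0,0)
jne start: not taken
and ecx, 15 → ecx=5&15=5
halt.
Total executed instructions: 29.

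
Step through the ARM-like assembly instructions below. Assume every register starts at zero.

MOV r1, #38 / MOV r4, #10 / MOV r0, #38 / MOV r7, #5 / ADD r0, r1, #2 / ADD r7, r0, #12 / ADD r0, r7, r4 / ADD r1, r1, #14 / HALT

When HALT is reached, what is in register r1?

52

after MOV r1, #38: r1=38
after MOV r4, #10: r4=10
after MOV r0, #38: r0=38
after MOV r7, #5: r7=5
after ADD r0, r1, #2: r0=38+2=40
after ADD r7, r0, #12: r7=40+12=52
after ADD r0, r7, r4: r0=52+10=62
after ADD r1, r1, #14: r1=38+14=52
halt.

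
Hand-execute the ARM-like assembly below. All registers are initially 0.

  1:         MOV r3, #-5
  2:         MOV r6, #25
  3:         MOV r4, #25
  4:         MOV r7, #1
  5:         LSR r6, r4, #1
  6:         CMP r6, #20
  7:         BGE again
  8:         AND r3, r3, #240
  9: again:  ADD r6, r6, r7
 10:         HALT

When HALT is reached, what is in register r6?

13

MOV r3, #-5 → r3=-5
MOV r6, #25 → r6=25
MOV r4, #25 → r4=25
MOV r7, #1 → r7=1
LSR r6, r4, #1 → r6=25>>1=12
CMP r6, #20  (cmp 12,20)
BGE again: not taken
AND r3, r3, #240 → r3=(-5)&240=240
ADD r6, r6, r7 → r6=12+1=13
halt.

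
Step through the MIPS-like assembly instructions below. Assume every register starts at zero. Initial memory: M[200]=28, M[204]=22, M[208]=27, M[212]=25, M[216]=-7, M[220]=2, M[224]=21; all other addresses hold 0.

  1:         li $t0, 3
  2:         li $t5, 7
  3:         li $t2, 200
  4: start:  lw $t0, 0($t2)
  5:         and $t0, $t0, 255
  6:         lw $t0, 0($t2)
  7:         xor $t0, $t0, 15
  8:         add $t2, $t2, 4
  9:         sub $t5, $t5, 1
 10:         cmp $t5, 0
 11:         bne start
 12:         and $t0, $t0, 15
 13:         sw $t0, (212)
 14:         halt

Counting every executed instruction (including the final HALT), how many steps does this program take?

$t0=3
$t5=7
$t2=200
$t0=M[200]=28
$t0=28&255=28
$t0=M[200]=28
$t0=28^15=19
$t2=200+4=204
$t5=7-1=6
cmp $t5, 0  (cmp 6,0)
bne start: taken
$t0=M[204]=22
$t0=22&255=22
$t0=M[204]=22
$t0=22^15=25
$t2=204+4=208
$t5=6-1=5
cmp $t5, 0  (cmp 5,0)
bne start: taken
$t0=M[208]=27
$t0=27&255=27
$t0=M[208]=27
$t0=27^15=20
$t2=208+4=212
$t5=5-1=4
cmp $t5, 0  (cmp 4,0)
bne start: taken
$t0=M[212]=25
$t0=25&255=25
$t0=M[212]=25
$t0=25^15=22
$t2=212+4=216
$t5=4-1=3
cmp $t5, 0  (cmp 3,0)
bne start: taken
$t0=M[216]=-7
$t0=(-7)&255=249
$t0=M[216]=-7
$t0=(-7)^15=-10
$t2=216+4=220
$t5=3-1=2
cmp $t5, 0  (cmp 2,0)
bne start: taken
$t0=M[220]=2
$t0=2&255=2
$t0=M[220]=2
$t0=2^15=13
$t2=220+4=224
$t5=2-1=1
cmp $t5, 0  (cmp 1,0)
bne start: taken
$t0=M[224]=21
$t0=21&255=21
$t0=M[224]=21
$t0=21^15=26
$t2=224+4=228
$t5=1-1=0
cmp $t5, 0  (cmp 0,0)
bne start: not taken
$t0=26&15=10
sw $t0, (212) → M[212]=10
halt.
Total executed instructions: 62.

62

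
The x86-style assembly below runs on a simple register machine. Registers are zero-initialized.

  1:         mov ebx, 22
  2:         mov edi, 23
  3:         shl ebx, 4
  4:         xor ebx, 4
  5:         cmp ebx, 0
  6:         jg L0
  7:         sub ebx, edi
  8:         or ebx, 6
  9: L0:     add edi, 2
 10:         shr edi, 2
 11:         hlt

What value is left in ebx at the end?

356

mov ebx, 22 → ebx=22
mov edi, 23 → edi=23
shl ebx, 4 → ebx=22<<4=352
xor ebx, 4 → ebx=352^4=356
cmp ebx, 0  (cmp 356,0)
jg L0: taken
add edi, 2 → edi=23+2=25
shr edi, 2 → edi=25>>2=6
halt.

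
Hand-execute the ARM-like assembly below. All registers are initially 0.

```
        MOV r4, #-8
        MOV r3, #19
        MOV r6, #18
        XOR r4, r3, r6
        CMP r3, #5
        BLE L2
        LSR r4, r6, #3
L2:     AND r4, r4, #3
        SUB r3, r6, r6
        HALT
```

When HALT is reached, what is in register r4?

r4=-8
r3=19
r6=18
r4=19^18=1
CMP r3, #5  (cmp 19,5)
BLE L2: not taken
r4=18>>3=2
r4=2&3=2
r3=18-18=0
halt.

2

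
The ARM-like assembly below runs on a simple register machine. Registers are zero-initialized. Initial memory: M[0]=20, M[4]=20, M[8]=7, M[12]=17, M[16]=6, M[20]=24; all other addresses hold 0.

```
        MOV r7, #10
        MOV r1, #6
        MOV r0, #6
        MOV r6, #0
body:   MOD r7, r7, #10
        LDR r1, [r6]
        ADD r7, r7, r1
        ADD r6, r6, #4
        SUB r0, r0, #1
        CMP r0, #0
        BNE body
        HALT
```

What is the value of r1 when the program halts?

r7=10
r1=6
r0=6
r6=0
r7=10%10=0
r1=M[0]=20
r7=0+20=20
r6=0+4=4
r0=6-1=5
CMP r0, #0  (cmp 5,0)
BNE body: taken
r7=20%10=0
r1=M[4]=20
r7=0+20=20
r6=4+4=8
r0=5-1=4
CMP r0, #0  (cmp 4,0)
BNE body: taken
r7=20%10=0
r1=M[8]=7
r7=0+7=7
r6=8+4=12
r0=4-1=3
CMP r0, #0  (cmp 3,0)
BNE body: taken
r7=7%10=7
r1=M[12]=17
r7=7+17=24
r6=12+4=16
r0=3-1=2
CMP r0, #0  (cmp 2,0)
BNE body: taken
r7=24%10=4
r1=M[16]=6
r7=4+6=10
r6=16+4=20
r0=2-1=1
CMP r0, #0  (cmp 1,0)
BNE body: taken
r7=10%10=0
r1=M[20]=24
r7=0+24=24
r6=20+4=24
r0=1-1=0
CMP r0, #0  (cmp 0,0)
BNE body: not taken
halt.

24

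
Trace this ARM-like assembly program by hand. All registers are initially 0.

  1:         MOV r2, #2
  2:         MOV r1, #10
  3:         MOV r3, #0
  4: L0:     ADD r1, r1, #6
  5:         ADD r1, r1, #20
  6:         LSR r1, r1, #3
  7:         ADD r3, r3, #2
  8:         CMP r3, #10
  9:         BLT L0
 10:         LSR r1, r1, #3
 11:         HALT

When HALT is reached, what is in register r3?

10

MOV r2, #2 → r2=2
MOV r1, #10 → r1=10
MOV r3, #0 → r3=0
ADD r1, r1, #6 → r1=10+6=16
ADD r1, r1, #20 → r1=16+20=36
LSR r1, r1, #3 → r1=36>>3=4
ADD r3, r3, #2 → r3=0+2=2
CMP r3, #10  (cmp 2,10)
BLT L0: taken
ADD r1, r1, #6 → r1=4+6=10
ADD r1, r1, #20 → r1=10+20=30
LSR r1, r1, #3 → r1=30>>3=3
ADD r3, r3, #2 → r3=2+2=4
CMP r3, #10  (cmp 4,10)
BLT L0: taken
ADD r1, r1, #6 → r1=3+6=9
ADD r1, r1, #20 → r1=9+20=29
LSR r1, r1, #3 → r1=29>>3=3
ADD r3, r3, #2 → r3=4+2=6
CMP r3, #10  (cmp 6,10)
BLT L0: taken
ADD r1, r1, #6 → r1=3+6=9
ADD r1, r1, #20 → r1=9+20=29
LSR r1, r1, #3 → r1=29>>3=3
ADD r3, r3, #2 → r3=6+2=8
CMP r3, #10  (cmp 8,10)
BLT L0: taken
ADD r1, r1, #6 → r1=3+6=9
ADD r1, r1, #20 → r1=9+20=29
LSR r1, r1, #3 → r1=29>>3=3
ADD r3, r3, #2 → r3=8+2=10
CMP r3, #10  (cmp 10,10)
BLT L0: not taken
LSR r1, r1, #3 → r1=3>>3=0
halt.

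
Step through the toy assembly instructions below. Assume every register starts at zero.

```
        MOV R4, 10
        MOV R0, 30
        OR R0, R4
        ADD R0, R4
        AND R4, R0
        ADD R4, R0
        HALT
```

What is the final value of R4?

MOV R4, 10 → R4=10
MOV R0, 30 → R0=30
OR R0, R4 → R0=30|10=30
ADD R0, R4 → R0=30+10=40
AND R4, R0 → R4=10&40=8
ADD R4, R0 → R4=8+40=48
halt.

48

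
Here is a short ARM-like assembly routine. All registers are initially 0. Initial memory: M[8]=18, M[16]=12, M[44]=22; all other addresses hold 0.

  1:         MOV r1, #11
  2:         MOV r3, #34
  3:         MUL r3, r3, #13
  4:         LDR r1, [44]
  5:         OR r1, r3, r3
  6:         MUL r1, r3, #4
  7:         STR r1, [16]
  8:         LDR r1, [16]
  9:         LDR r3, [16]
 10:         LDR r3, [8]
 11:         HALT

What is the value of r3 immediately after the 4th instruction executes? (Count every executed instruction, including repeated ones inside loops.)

after MOV r1, #11: r1=11
after MOV r3, #34: r3=34
after MUL r3, r3, #13: r3=34*13=442
after LDR r1, [44]: r1=M[44]=22
After step 4: r3 = 442.

442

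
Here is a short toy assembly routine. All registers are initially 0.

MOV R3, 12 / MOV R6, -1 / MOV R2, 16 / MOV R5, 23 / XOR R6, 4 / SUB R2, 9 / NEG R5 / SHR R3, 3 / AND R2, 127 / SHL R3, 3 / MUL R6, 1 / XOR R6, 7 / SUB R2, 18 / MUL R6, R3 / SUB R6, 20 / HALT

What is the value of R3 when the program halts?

R3=12
R6=-1
R2=16
R5=23
R6=(-1)^4=-5
R2=16-9=7
R5=-(23)=-23
R3=12>>3=1
R2=7&127=7
R3=1<<3=8
R6=(-5)*1=-5
R6=(-5)^7=-4
R2=7-18=-11
R6=(-4)*8=-32
R6=(-32)-20=-52
halt.

8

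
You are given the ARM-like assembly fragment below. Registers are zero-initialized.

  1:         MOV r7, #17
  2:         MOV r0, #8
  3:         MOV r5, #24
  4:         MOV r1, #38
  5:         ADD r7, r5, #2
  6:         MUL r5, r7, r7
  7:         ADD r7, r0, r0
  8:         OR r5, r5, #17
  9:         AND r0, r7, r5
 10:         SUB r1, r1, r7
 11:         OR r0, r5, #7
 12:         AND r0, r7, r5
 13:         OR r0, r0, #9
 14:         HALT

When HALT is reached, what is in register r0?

25

MOV r7, #17 → r7=17
MOV r0, #8 → r0=8
MOV r5, #24 → r5=24
MOV r1, #38 → r1=38
ADD r7, r5, #2 → r7=24+2=26
MUL r5, r7, r7 → r5=26*26=676
ADD r7, r0, r0 → r7=8+8=16
OR r5, r5, #17 → r5=676|17=693
AND r0, r7, r5 → r0=16&693=16
SUB r1, r1, r7 → r1=38-16=22
OR r0, r5, #7 → r0=693|7=695
AND r0, r7, r5 → r0=16&693=16
OR r0, r0, #9 → r0=16|9=25
halt.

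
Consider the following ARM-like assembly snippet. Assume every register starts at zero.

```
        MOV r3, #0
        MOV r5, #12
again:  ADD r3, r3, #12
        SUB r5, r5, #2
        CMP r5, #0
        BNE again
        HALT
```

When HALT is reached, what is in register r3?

72

MOV r3, #0 → r3=0
MOV r5, #12 → r5=12
ADD r3, r3, #12 → r3=0+12=12
SUB r5, r5, #2 → r5=12-2=10
CMP r5, #0  (cmp 10,0)
BNE again: taken
ADD r3, r3, #12 → r3=12+12=24
SUB r5, r5, #2 → r5=10-2=8
CMP r5, #0  (cmp 8,0)
BNE again: taken
ADD r3, r3, #12 → r3=24+12=36
SUB r5, r5, #2 → r5=8-2=6
CMP r5, #0  (cmp 6,0)
BNE again: taken
ADD r3, r3, #12 → r3=36+12=48
SUB r5, r5, #2 → r5=6-2=4
CMP r5, #0  (cmp 4,0)
BNE again: taken
ADD r3, r3, #12 → r3=48+12=60
SUB r5, r5, #2 → r5=4-2=2
CMP r5, #0  (cmp 2,0)
BNE again: taken
ADD r3, r3, #12 → r3=60+12=72
SUB r5, r5, #2 → r5=2-2=0
CMP r5, #0  (cmp 0,0)
BNE again: not taken
halt.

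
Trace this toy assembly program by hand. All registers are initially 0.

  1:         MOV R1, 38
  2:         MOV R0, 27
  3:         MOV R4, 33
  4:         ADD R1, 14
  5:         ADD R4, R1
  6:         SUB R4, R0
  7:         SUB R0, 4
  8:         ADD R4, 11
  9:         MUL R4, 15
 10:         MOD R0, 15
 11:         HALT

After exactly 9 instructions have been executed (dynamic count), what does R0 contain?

23

after MOV R1, 38: R1=38
after MOV R0, 27: R0=27
after MOV R4, 33: R4=33
after ADD R1, 14: R1=38+14=52
after ADD R4, R1: R4=33+52=85
after SUB R4, R0: R4=85-27=58
after SUB R0, 4: R0=27-4=23
after ADD R4, 11: R4=58+11=69
after MUL R4, 15: R4=69*15=1035
After step 9: R0 = 23.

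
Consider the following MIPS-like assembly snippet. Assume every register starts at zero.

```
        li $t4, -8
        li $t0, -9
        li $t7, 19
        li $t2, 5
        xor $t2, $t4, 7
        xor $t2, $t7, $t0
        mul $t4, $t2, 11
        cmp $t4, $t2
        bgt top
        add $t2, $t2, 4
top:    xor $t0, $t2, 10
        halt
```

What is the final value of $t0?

-30

li $t4, -8 → $t4=-8
li $t0, -9 → $t0=-9
li $t7, 19 → $t7=19
li $t2, 5 → $t2=5
xor $t2, $t4, 7 → $t2=(-8)^7=-1
xor $t2, $t7, $t0 → $t2=19^(-9)=-28
mul $t4, $t2, 11 → $t4=(-28)*11=-308
cmp $t4, $t2  (cmp -308,-28)
bgt top: not taken
add $t2, $t2, 4 → $t2=(-28)+4=-24
xor $t0, $t2, 10 → $t0=(-24)^10=-30
halt.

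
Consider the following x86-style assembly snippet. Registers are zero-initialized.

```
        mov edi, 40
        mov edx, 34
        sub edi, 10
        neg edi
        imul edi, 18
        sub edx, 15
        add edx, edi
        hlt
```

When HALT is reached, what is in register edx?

-521

mov edi, 40 → edi=40
mov edx, 34 → edx=34
sub edi, 10 → edi=40-10=30
neg edi → edi=-(30)=-30
imul edi, 18 → edi=(-30)*18=-540
sub edx, 15 → edx=34-15=19
add edx, edi → edx=19+(-540)=-521
halt.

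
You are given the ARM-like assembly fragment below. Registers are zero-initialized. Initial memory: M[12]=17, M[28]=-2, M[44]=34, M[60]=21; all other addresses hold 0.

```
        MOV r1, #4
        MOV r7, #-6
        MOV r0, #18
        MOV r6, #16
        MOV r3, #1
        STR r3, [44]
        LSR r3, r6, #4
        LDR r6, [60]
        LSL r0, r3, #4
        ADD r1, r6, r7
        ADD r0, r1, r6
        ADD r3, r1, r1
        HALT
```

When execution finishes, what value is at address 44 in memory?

1

after MOV r1, #4: r1=4
after MOV r7, #-6: r7=-6
after MOV r0, #18: r0=18
after MOV r6, #16: r6=16
after MOV r3, #1: r3=1
STR r3, [44] → M[44]=1
after LSR r3, r6, #4: r3=16>>4=1
after LDR r6, [60]: r6=M[60]=21
after LSL r0, r3, #4: r0=1<<4=16
after ADD r1, r6, r7: r1=21+(-6)=15
after ADD r0, r1, r6: r0=15+21=36
after ADD r3, r1, r1: r3=15+15=30
halt.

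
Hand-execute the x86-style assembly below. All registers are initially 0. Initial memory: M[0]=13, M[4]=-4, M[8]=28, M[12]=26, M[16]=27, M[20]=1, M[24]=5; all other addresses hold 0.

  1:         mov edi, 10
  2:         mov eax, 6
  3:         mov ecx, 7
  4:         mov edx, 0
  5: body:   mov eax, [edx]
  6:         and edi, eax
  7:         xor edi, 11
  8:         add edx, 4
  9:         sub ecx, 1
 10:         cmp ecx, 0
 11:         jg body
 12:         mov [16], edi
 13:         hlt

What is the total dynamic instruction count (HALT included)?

after mov edi, 10: edi=10
after mov eax, 6: eax=6
after mov ecx, 7: ecx=7
after mov edx, 0: edx=0
after mov eax, [edx]: eax=M[0]=13
after and edi, eax: edi=10&13=8
after xor edi, 11: edi=8^11=3
after add edx, 4: edx=0+4=4
after sub ecx, 1: ecx=7-1=6
cmp ecx, 0  (cmp 6,0)
jg body: taken
after mov eax, [edx]: eax=M[4]=-4
after and edi, eax: edi=3&(-4)=0
after xor edi, 11: edi=0^11=11
after add edx, 4: edx=4+4=8
after sub ecx, 1: ecx=6-1=5
cmp ecx, 0  (cmp 5,0)
jg body: taken
after mov eax, [edx]: eax=M[8]=28
after and edi, eax: edi=11&28=8
after xor edi, 11: edi=8^11=3
after add edx, 4: edx=8+4=12
after sub ecx, 1: ecx=5-1=4
cmp ecx, 0  (cmp 4,0)
jg body: taken
after mov eax, [edx]: eax=M[12]=26
after and edi, eax: edi=3&26=2
after xor edi, 11: edi=2^11=9
after add edx, 4: edx=12+4=16
after sub ecx, 1: ecx=4-1=3
cmp ecx, 0  (cmp 3,0)
jg body: taken
after mov eax, [edx]: eax=M[16]=27
after and edi, eax: edi=9&27=9
after xor edi, 11: edi=9^11=2
after add edx, 4: edx=16+4=20
after sub ecx, 1: ecx=3-1=2
cmp ecx, 0  (cmp 2,0)
jg body: taken
after mov eax, [edx]: eax=M[20]=1
after and edi, eax: edi=2&1=0
after xor edi, 11: edi=0^11=11
after add edx, 4: edx=20+4=24
after sub ecx, 1: ecx=2-1=1
cmp ecx, 0  (cmp 1,0)
jg body: taken
after mov eax, [edx]: eax=M[24]=5
after and edi, eax: edi=11&5=1
after xor edi, 11: edi=1^11=10
after add edx, 4: edx=24+4=28
after sub ecx, 1: ecx=1-1=0
cmp ecx, 0  (cmp 0,0)
jg body: not taken
mov [16], edi → M[16]=10
halt.
Total executed instructions: 55.

55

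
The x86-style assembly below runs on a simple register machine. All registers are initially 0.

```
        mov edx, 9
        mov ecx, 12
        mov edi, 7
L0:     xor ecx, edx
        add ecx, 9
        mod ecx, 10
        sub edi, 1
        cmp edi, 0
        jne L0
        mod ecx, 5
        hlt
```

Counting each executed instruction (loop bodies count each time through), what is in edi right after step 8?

after mov edx, 9: edx=9
after mov ecx, 12: ecx=12
after mov edi, 7: edi=7
after xor ecx, edx: ecx=12^9=5
after add ecx, 9: ecx=5+9=14
after mod ecx, 10: ecx=14%10=4
after sub edi, 1: edi=7-1=6
cmp edi, 0  (cmp 6,0)
After step 8: edi = 6.

6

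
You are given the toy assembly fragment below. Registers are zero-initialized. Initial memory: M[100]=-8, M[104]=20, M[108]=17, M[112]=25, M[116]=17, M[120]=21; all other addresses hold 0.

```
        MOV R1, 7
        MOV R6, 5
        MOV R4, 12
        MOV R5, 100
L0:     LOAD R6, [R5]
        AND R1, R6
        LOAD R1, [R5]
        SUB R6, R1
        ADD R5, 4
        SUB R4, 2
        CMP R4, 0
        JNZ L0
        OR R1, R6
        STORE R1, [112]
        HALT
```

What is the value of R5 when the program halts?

124

MOV R1, 7 → R1=7
MOV R6, 5 → R6=5
MOV R4, 12 → R4=12
MOV R5, 100 → R5=100
LOAD R6, [R5] → R6=M[100]=-8
AND R1, R6 → R1=7&(-8)=0
LOAD R1, [R5] → R1=M[100]=-8
SUB R6, R1 → R6=(-8)-(-8)=0
ADD R5, 4 → R5=100+4=104
SUB R4, 2 → R4=12-2=10
CMP R4, 0  (cmp 10,0)
JNZ L0: taken
LOAD R6, [R5] → R6=M[104]=20
AND R1, R6 → R1=(-8)&20=16
LOAD R1, [R5] → R1=M[104]=20
SUB R6, R1 → R6=20-20=0
ADD R5, 4 → R5=104+4=108
SUB R4, 2 → R4=10-2=8
CMP R4, 0  (cmp 8,0)
JNZ L0: taken
LOAD R6, [R5] → R6=M[108]=17
AND R1, R6 → R1=20&17=16
LOAD R1, [R5] → R1=M[108]=17
SUB R6, R1 → R6=17-17=0
ADD R5, 4 → R5=108+4=112
SUB R4, 2 → R4=8-2=6
CMP R4, 0  (cmp 6,0)
JNZ L0: taken
LOAD R6, [R5] → R6=M[112]=25
AND R1, R6 → R1=17&25=17
LOAD R1, [R5] → R1=M[112]=25
SUB R6, R1 → R6=25-25=0
ADD R5, 4 → R5=112+4=116
SUB R4, 2 → R4=6-2=4
CMP R4, 0  (cmp 4,0)
JNZ L0: taken
LOAD R6, [R5] → R6=M[116]=17
AND R1, R6 → R1=25&17=17
LOAD R1, [R5] → R1=M[116]=17
SUB R6, R1 → R6=17-17=0
ADD R5, 4 → R5=116+4=120
SUB R4, 2 → R4=4-2=2
CMP R4, 0  (cmp 2,0)
JNZ L0: taken
LOAD R6, [R5] → R6=M[120]=21
AND R1, R6 → R1=17&21=17
LOAD R1, [R5] → R1=M[120]=21
SUB R6, R1 → R6=21-21=0
ADD R5, 4 → R5=120+4=124
SUB R4, 2 → R4=2-2=0
CMP R4, 0  (cmp 0,0)
JNZ L0: not taken
OR R1, R6 → R1=21|0=21
STORE R1, [112] → M[112]=21
halt.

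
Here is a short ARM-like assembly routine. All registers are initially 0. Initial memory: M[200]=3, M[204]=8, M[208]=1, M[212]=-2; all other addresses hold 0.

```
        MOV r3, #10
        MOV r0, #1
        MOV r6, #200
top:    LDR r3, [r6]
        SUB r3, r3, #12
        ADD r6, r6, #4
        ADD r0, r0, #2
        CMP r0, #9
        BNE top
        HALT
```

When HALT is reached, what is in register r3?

-14

MOV r3, #10 → r3=10
MOV r0, #1 → r0=1
MOV r6, #200 → r6=200
LDR r3, [r6] → r3=M[200]=3
SUB r3, r3, #12 → r3=3-12=-9
ADD r6, r6, #4 → r6=200+4=204
ADD r0, r0, #2 → r0=1+2=3
CMP r0, #9  (cmp 3,9)
BNE top: taken
LDR r3, [r6] → r3=M[204]=8
SUB r3, r3, #12 → r3=8-12=-4
ADD r6, r6, #4 → r6=204+4=208
ADD r0, r0, #2 → r0=3+2=5
CMP r0, #9  (cmp 5,9)
BNE top: taken
LDR r3, [r6] → r3=M[208]=1
SUB r3, r3, #12 → r3=1-12=-11
ADD r6, r6, #4 → r6=208+4=212
ADD r0, r0, #2 → r0=5+2=7
CMP r0, #9  (cmp 7,9)
BNE top: taken
LDR r3, [r6] → r3=M[212]=-2
SUB r3, r3, #12 → r3=(-2)-12=-14
ADD r6, r6, #4 → r6=212+4=216
ADD r0, r0, #2 → r0=7+2=9
CMP r0, #9  (cmp 9,9)
BNE top: not taken
halt.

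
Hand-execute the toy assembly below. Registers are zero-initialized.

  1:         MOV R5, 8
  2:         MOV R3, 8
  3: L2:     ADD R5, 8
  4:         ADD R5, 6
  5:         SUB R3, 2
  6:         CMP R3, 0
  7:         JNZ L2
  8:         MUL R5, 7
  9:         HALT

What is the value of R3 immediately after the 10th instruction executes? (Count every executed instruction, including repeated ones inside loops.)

MOV R5, 8 → R5=8
MOV R3, 8 → R3=8
ADD R5, 8 → R5=8+8=16
ADD R5, 6 → R5=16+6=22
SUB R3, 2 → R3=8-2=6
CMP R3, 0  (cmp 6,0)
JNZ L2: taken
ADD R5, 8 → R5=22+8=30
ADD R5, 6 → R5=30+6=36
SUB R3, 2 → R3=6-2=4
After step 10: R3 = 4.

4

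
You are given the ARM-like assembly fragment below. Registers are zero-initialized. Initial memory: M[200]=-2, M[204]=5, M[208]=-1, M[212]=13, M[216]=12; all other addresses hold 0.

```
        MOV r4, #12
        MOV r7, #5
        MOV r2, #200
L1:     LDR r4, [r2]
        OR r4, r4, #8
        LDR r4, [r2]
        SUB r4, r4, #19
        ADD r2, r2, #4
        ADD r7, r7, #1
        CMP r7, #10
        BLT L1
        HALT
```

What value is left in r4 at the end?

r4=12
r7=5
r2=200
r4=M[200]=-2
r4=(-2)|8=-2
r4=M[200]=-2
r4=(-2)-19=-21
r2=200+4=204
r7=5+1=6
CMP r7, #10  (cmp 6,10)
BLT L1: taken
r4=M[204]=5
r4=5|8=13
r4=M[204]=5
r4=5-19=-14
r2=204+4=208
r7=6+1=7
CMP r7, #10  (cmp 7,10)
BLT L1: taken
r4=M[208]=-1
r4=(-1)|8=-1
r4=M[208]=-1
r4=(-1)-19=-20
r2=208+4=212
r7=7+1=8
CMP r7, #10  (cmp 8,10)
BLT L1: taken
r4=M[212]=13
r4=13|8=13
r4=M[212]=13
r4=13-19=-6
r2=212+4=216
r7=8+1=9
CMP r7, #10  (cmp 9,10)
BLT L1: taken
r4=M[216]=12
r4=12|8=12
r4=M[216]=12
r4=12-19=-7
r2=216+4=220
r7=9+1=10
CMP r7, #10  (cmp 10,10)
BLT L1: not taken
halt.

-7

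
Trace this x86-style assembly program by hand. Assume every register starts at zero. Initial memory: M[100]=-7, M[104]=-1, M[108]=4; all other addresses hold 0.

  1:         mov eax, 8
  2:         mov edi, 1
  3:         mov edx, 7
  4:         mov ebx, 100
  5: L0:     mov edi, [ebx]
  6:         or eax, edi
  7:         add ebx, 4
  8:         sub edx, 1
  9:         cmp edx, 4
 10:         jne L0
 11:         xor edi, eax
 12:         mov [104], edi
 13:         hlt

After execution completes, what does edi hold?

-5

mov eax, 8 → eax=8
mov edi, 1 → edi=1
mov edx, 7 → edx=7
mov ebx, 100 → ebx=100
mov edi, [ebx] → edi=M[100]=-7
or eax, edi → eax=8|(-7)=-7
add ebx, 4 → ebx=100+4=104
sub edx, 1 → edx=7-1=6
cmp edx, 4  (cmp 6,4)
jne L0: taken
mov edi, [ebx] → edi=M[104]=-1
or eax, edi → eax=(-7)|(-1)=-1
add ebx, 4 → ebx=104+4=108
sub edx, 1 → edx=6-1=5
cmp edx, 4  (cmp 5,4)
jne L0: taken
mov edi, [ebx] → edi=M[108]=4
or eax, edi → eax=(-1)|4=-1
add ebx, 4 → ebx=108+4=112
sub edx, 1 → edx=5-1=4
cmp edx, 4  (cmp 4,4)
jne L0: not taken
xor edi, eax → edi=4^(-1)=-5
mov [104], edi → M[104]=-5
halt.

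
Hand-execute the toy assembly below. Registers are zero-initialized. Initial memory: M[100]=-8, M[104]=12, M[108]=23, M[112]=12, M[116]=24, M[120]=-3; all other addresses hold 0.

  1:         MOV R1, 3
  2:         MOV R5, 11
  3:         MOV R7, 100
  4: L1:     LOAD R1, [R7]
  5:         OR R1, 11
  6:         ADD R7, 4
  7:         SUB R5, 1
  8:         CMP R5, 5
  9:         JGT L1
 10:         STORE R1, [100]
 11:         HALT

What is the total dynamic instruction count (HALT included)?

41

MOV R1, 3 → R1=3
MOV R5, 11 → R5=11
MOV R7, 100 → R7=100
LOAD R1, [R7] → R1=M[100]=-8
OR R1, 11 → R1=(-8)|11=-5
ADD R7, 4 → R7=100+4=104
SUB R5, 1 → R5=11-1=10
CMP R5, 5  (cmp 10,5)
JGT L1: taken
LOAD R1, [R7] → R1=M[104]=12
OR R1, 11 → R1=12|11=15
ADD R7, 4 → R7=104+4=108
SUB R5, 1 → R5=10-1=9
CMP R5, 5  (cmp 9,5)
JGT L1: taken
LOAD R1, [R7] → R1=M[108]=23
OR R1, 11 → R1=23|11=31
ADD R7, 4 → R7=108+4=112
SUB R5, 1 → R5=9-1=8
CMP R5, 5  (cmp 8,5)
JGT L1: taken
LOAD R1, [R7] → R1=M[112]=12
OR R1, 11 → R1=12|11=15
ADD R7, 4 → R7=112+4=116
SUB R5, 1 → R5=8-1=7
CMP R5, 5  (cmp 7,5)
JGT L1: taken
LOAD R1, [R7] → R1=M[116]=24
OR R1, 11 → R1=24|11=27
ADD R7, 4 → R7=116+4=120
SUB R5, 1 → R5=7-1=6
CMP R5, 5  (cmp 6,5)
JGT L1: taken
LOAD R1, [R7] → R1=M[120]=-3
OR R1, 11 → R1=(-3)|11=-1
ADD R7, 4 → R7=120+4=124
SUB R5, 1 → R5=6-1=5
CMP R5, 5  (cmp 5,5)
JGT L1: not taken
STORE R1, [100] → M[100]=-1
halt.
Total executed instructions: 41.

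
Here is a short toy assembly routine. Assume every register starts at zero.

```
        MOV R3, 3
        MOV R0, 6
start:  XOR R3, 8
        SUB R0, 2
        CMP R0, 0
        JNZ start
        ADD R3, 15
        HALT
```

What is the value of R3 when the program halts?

26

after MOV R3, 3: R3=3
after MOV R0, 6: R0=6
after XOR R3, 8: R3=3^8=11
after SUB R0, 2: R0=6-2=4
CMP R0, 0  (cmp 4,0)
JNZ start: taken
after XOR R3, 8: R3=11^8=3
after SUB R0, 2: R0=4-2=2
CMP R0, 0  (cmp 2,0)
JNZ start: taken
after XOR R3, 8: R3=3^8=11
after SUB R0, 2: R0=2-2=0
CMP R0, 0  (cmp 0,0)
JNZ start: not taken
after ADD R3, 15: R3=11+15=26
halt.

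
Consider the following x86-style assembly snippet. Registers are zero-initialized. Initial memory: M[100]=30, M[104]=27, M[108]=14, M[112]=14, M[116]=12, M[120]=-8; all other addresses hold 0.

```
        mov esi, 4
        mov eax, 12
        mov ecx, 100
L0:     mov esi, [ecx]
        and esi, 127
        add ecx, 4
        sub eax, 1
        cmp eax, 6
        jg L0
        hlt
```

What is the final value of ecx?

esi=4
eax=12
ecx=100
esi=M[100]=30
esi=30&127=30
ecx=100+4=104
eax=12-1=11
cmp eax, 6  (cmp 11,6)
jg L0: taken
esi=M[104]=27
esi=27&127=27
ecx=104+4=108
eax=11-1=10
cmp eax, 6  (cmp 10,6)
jg L0: taken
esi=M[108]=14
esi=14&127=14
ecx=108+4=112
eax=10-1=9
cmp eax, 6  (cmp 9,6)
jg L0: taken
esi=M[112]=14
esi=14&127=14
ecx=112+4=116
eax=9-1=8
cmp eax, 6  (cmp 8,6)
jg L0: taken
esi=M[116]=12
esi=12&127=12
ecx=116+4=120
eax=8-1=7
cmp eax, 6  (cmp 7,6)
jg L0: taken
esi=M[120]=-8
esi=(-8)&127=120
ecx=120+4=124
eax=7-1=6
cmp eax, 6  (cmp 6,6)
jg L0: not taken
halt.

124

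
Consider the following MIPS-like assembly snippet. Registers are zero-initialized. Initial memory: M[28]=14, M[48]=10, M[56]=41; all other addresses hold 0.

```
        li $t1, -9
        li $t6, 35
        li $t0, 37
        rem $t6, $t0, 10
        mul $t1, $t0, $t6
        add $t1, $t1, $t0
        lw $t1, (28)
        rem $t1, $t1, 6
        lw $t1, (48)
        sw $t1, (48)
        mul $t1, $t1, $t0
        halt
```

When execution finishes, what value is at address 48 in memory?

10

after li $t1, -9: $t1=-9
after li $t6, 35: $t6=35
after li $t0, 37: $t0=37
after rem $t6, $t0, 10: $t6=37%10=7
after mul $t1, $t0, $t6: $t1=37*7=259
after add $t1, $t1, $t0: $t1=259+37=296
after lw $t1, (28): $t1=M[28]=14
after rem $t1, $t1, 6: $t1=14%6=2
after lw $t1, (48): $t1=M[48]=10
sw $t1, (48) → M[48]=10
after mul $t1, $t1, $t0: $t1=10*37=370
halt.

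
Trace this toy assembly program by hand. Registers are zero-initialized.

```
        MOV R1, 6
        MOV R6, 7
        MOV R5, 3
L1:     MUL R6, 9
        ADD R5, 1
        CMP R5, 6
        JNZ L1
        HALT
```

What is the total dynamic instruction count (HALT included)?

after MOV R1, 6: R1=6
after MOV R6, 7: R6=7
after MOV R5, 3: R5=3
after MUL R6, 9: R6=7*9=63
after ADD R5, 1: R5=3+1=4
CMP R5, 6  (cmp 4,6)
JNZ L1: taken
after MUL R6, 9: R6=63*9=567
after ADD R5, 1: R5=4+1=5
CMP R5, 6  (cmp 5,6)
JNZ L1: taken
after MUL R6, 9: R6=567*9=5103
after ADD R5, 1: R5=5+1=6
CMP R5, 6  (cmp 6,6)
JNZ L1: not taken
halt.
Total executed instructions: 16.

16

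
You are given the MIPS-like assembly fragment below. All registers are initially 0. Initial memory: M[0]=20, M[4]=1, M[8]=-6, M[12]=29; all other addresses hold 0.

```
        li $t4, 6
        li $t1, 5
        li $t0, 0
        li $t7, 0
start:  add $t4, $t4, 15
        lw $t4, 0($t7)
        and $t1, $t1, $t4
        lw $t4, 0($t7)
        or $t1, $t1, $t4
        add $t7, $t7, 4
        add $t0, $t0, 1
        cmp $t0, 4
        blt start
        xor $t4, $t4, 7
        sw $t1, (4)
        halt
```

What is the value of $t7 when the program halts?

$t4=6
$t1=5
$t0=0
$t7=0
$t4=6+15=21
$t4=M[0]=20
$t1=5&20=4
$t4=M[0]=20
$t1=4|20=20
$t7=0+4=4
$t0=0+1=1
cmp $t0, 4  (cmp 1,4)
blt start: taken
$t4=20+15=35
$t4=M[4]=1
$t1=20&1=0
$t4=M[4]=1
$t1=0|1=1
$t7=4+4=8
$t0=1+1=2
cmp $t0, 4  (cmp 2,4)
blt start: taken
$t4=1+15=16
$t4=M[8]=-6
$t1=1&(-6)=0
$t4=M[8]=-6
$t1=0|(-6)=-6
$t7=8+4=12
$t0=2+1=3
cmp $t0, 4  (cmp 3,4)
blt start: taken
$t4=(-6)+15=9
$t4=M[12]=29
$t1=(-6)&29=24
$t4=M[12]=29
$t1=24|29=29
$t7=12+4=16
$t0=3+1=4
cmp $t0, 4  (cmp 4,4)
blt start: not taken
$t4=29^7=26
sw $t1, (4) → M[4]=29
halt.

16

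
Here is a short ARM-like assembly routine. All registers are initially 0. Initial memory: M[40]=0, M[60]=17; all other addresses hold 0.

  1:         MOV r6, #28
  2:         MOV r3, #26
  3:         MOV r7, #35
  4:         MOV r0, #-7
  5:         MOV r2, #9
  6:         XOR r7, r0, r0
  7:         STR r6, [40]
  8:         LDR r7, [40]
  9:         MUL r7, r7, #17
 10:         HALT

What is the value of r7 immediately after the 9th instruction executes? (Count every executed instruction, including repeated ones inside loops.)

MOV r6, #28 → r6=28
MOV r3, #26 → r3=26
MOV r7, #35 → r7=35
MOV r0, #-7 → r0=-7
MOV r2, #9 → r2=9
XOR r7, r0, r0 → r7=(-7)^(-7)=0
STR r6, [40] → M[40]=28
LDR r7, [40] → r7=M[40]=28
MUL r7, r7, #17 → r7=28*17=476
After step 9: r7 = 476.

476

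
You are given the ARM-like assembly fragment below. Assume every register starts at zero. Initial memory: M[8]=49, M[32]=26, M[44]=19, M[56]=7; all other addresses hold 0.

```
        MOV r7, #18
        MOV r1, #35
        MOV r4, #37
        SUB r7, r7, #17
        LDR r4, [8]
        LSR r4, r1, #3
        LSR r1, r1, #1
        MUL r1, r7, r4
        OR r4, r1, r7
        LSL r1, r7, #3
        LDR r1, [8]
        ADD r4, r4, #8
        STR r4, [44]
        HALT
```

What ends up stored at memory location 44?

MOV r7, #18 → r7=18
MOV r1, #35 → r1=35
MOV r4, #37 → r4=37
SUB r7, r7, #17 → r7=18-17=1
LDR r4, [8] → r4=M[8]=49
LSR r4, r1, #3 → r4=35>>3=4
LSR r1, r1, #1 → r1=35>>1=17
MUL r1, r7, r4 → r1=1*4=4
OR r4, r1, r7 → r4=4|1=5
LSL r1, r7, #3 → r1=1<<3=8
LDR r1, [8] → r1=M[8]=49
ADD r4, r4, #8 → r4=5+8=13
STR r4, [44] → M[44]=13
halt.

13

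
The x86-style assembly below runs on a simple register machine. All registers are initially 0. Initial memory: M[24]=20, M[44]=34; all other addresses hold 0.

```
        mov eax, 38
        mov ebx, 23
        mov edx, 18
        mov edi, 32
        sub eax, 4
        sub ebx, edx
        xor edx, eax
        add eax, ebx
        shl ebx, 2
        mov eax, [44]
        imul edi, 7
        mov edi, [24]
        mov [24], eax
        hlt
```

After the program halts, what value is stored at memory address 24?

mov eax, 38 → eax=38
mov ebx, 23 → ebx=23
mov edx, 18 → edx=18
mov edi, 32 → edi=32
sub eax, 4 → eax=38-4=34
sub ebx, edx → ebx=23-18=5
xor edx, eax → edx=18^34=48
add eax, ebx → eax=34+5=39
shl ebx, 2 → ebx=5<<2=20
mov eax, [44] → eax=M[44]=34
imul edi, 7 → edi=32*7=224
mov edi, [24] → edi=M[24]=20
mov [24], eax → M[24]=34
halt.

34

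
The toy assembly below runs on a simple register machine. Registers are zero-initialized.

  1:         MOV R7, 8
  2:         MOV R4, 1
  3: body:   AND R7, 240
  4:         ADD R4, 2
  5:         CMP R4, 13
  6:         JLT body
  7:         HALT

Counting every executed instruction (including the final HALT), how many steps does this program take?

27

R7=8
R4=1
R7=8&240=0
R4=1+2=3
CMP R4, 13  (cmp 3,13)
JLT body: taken
R7=0&240=0
R4=3+2=5
CMP R4, 13  (cmp 5,13)
JLT body: taken
R7=0&240=0
R4=5+2=7
CMP R4, 13  (cmp 7,13)
JLT body: taken
R7=0&240=0
R4=7+2=9
CMP R4, 13  (cmp 9,13)
JLT body: taken
R7=0&240=0
R4=9+2=11
CMP R4, 13  (cmp 11,13)
JLT body: taken
R7=0&240=0
R4=11+2=13
CMP R4, 13  (cmp 13,13)
JLT body: not taken
halt.
Total executed instructions: 27.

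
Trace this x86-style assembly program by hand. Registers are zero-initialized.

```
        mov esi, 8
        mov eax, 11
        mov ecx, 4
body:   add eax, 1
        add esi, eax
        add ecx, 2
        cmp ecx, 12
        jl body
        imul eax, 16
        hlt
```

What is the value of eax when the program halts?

after mov esi, 8: esi=8
after mov eax, 11: eax=11
after mov ecx, 4: ecx=4
after add eax, 1: eax=11+1=12
after add esi, eax: esi=8+12=20
after add ecx, 2: ecx=4+2=6
cmp ecx, 12  (cmp 6,12)
jl body: taken
after add eax, 1: eax=12+1=13
after add esi, eax: esi=20+13=33
after add ecx, 2: ecx=6+2=8
cmp ecx, 12  (cmp 8,12)
jl body: taken
after add eax, 1: eax=13+1=14
after add esi, eax: esi=33+14=47
after add ecx, 2: ecx=8+2=10
cmp ecx, 12  (cmp 10,12)
jl body: taken
after add eax, 1: eax=14+1=15
after add esi, eax: esi=47+15=62
after add ecx, 2: ecx=10+2=12
cmp ecx, 12  (cmp 12,12)
jl body: not taken
after imul eax, 16: eax=15*16=240
halt.

240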